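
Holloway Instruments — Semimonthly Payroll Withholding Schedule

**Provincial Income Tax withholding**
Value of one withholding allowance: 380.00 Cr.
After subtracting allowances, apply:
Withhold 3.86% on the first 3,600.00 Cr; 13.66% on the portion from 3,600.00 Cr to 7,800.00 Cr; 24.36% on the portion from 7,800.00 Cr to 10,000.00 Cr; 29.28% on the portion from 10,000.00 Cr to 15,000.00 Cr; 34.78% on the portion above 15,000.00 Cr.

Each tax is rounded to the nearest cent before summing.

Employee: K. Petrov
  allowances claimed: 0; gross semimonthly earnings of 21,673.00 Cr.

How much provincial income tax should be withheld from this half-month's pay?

5,033.47 Cr

Provincial Income Tax: taxable = 21,673.00 Cr
  2,712.60 Cr + 34.78% × (21,673.00 Cr − 15,000.00 Cr) = 2,712.60 Cr + 34.78% × 6,673.00 Cr = 5,033.47 Cr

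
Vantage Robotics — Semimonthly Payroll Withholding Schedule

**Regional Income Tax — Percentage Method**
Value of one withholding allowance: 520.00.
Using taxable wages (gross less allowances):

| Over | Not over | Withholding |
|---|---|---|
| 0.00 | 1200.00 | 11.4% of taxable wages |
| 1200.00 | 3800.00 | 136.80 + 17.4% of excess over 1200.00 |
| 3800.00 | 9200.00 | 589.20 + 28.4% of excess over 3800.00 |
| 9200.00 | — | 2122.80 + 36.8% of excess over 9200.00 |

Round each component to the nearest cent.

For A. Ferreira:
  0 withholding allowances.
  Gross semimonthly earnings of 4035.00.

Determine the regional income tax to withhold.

Regional Income Tax: taxable = 4035.00
  589.20 + 28.4% × (4035.00 − 3800.00) = 589.20 + 28.4% × 235.00 = 655.94

655.94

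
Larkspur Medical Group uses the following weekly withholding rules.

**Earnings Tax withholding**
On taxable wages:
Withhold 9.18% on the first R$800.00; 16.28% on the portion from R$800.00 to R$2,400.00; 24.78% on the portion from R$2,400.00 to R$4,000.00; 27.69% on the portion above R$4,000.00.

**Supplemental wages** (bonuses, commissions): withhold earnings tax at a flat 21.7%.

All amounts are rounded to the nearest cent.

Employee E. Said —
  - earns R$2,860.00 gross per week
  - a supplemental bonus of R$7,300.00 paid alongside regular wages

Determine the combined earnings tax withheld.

R$2,032.01

Earnings Tax: taxable = R$2,860.00
  R$333.92 + 24.78% × (R$2,860.00 − R$2,400.00) = R$333.92 + 24.78% × R$460.00 = R$447.91
Supplemental (21.7% flat on bonus): 21.7% × R$7,300.00 = R$1,584.10
Total earnings tax: R$447.91 + R$1,584.10 = R$2,032.01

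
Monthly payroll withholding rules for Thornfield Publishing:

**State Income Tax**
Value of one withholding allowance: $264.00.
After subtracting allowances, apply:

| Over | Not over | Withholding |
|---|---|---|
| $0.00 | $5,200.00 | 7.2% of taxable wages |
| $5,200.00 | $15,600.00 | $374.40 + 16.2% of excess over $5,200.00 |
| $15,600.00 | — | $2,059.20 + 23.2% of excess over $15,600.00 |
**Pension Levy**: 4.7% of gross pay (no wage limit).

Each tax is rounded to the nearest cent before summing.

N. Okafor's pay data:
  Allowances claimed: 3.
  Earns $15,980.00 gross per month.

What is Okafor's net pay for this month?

$13,236.48

State Income Tax: taxable = $15,980.00 − 3×$264.00 = $15,188.00
  $374.40 + 16.2% × ($15,188.00 − $5,200.00) = $374.40 + 16.2% × $9,988.00 = $1,992.46
Pension Levy: 4.7% × $15,980.00 = $751.06
Total withheld: $1,992.46 + $751.06 = $2,743.52
Net pay: $15,980.00 − $2,743.52 = $13,236.48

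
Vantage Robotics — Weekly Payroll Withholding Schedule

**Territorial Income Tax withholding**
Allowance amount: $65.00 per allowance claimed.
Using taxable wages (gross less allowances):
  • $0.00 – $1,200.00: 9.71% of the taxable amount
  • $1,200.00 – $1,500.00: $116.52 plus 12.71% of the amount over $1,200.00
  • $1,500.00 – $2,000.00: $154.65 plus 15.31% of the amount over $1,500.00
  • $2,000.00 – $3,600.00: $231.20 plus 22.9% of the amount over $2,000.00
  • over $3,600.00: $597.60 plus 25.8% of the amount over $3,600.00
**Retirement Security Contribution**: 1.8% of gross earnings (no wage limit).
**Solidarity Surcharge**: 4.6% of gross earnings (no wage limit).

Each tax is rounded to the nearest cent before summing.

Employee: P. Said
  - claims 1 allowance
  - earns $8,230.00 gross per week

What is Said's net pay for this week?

Territorial Income Tax: taxable = $8,230.00 − 1×$65.00 = $8,165.00
  $597.60 + 25.8% × ($8,165.00 − $3,600.00) = $597.60 + 25.8% × $4,565.00 = $1,775.37
Retirement Security Contribution: 1.8% × $8,230.00 = $148.14
Solidarity Surcharge: 4.6% × $8,230.00 = $378.58
Total withheld: $1,775.37 + $148.14 + $378.58 = $2,302.09
Net pay: $8,230.00 − $2,302.09 = $5,927.91

$5,927.91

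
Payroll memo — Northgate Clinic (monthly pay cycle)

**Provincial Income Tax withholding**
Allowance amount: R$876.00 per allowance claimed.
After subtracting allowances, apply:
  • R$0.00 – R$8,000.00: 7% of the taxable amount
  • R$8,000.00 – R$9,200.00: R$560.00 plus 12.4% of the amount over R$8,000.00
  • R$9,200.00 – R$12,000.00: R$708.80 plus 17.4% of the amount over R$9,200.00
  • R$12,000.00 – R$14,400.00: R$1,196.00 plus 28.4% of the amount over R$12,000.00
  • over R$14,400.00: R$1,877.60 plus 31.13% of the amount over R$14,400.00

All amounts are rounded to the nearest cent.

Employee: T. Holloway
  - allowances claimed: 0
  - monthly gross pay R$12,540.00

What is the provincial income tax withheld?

R$1,349.36

Provincial Income Tax: taxable = R$12,540.00
  R$1,196.00 + 28.4% × (R$12,540.00 − R$12,000.00) = R$1,196.00 + 28.4% × R$540.00 = R$1,349.36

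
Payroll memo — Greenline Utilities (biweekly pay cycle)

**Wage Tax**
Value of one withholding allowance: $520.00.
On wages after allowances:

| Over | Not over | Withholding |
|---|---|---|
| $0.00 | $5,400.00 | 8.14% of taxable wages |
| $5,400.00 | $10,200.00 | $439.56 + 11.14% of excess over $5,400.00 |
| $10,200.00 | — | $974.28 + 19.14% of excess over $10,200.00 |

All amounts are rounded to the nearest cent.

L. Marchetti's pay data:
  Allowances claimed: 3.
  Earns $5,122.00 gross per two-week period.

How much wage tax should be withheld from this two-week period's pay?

Wage Tax: taxable = $5,122.00 − 3×$520.00 = $3,562.00
  8.14% × $3,562.00 = $289.95

$289.95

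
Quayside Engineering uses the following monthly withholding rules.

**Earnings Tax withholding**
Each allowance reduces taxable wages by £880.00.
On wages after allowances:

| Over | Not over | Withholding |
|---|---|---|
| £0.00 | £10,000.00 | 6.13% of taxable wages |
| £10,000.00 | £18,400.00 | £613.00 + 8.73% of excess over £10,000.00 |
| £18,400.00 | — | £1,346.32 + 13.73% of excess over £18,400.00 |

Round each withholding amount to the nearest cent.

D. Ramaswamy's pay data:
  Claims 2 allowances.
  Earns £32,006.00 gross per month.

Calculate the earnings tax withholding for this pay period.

£2,972.78

Earnings Tax: taxable = £32,006.00 − 2×£880.00 = £30,246.00
  £1,346.32 + 13.73% × (£30,246.00 − £18,400.00) = £1,346.32 + 13.73% × £11,846.00 = £2,972.78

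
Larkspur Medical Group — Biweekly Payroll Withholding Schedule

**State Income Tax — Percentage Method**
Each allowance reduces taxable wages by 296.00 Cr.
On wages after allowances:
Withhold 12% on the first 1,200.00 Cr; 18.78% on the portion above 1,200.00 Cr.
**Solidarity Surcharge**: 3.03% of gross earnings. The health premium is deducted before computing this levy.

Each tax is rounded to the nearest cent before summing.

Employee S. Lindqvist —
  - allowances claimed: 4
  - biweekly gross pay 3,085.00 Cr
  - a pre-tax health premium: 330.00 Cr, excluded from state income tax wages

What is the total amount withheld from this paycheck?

State Income Tax: taxable = 3,085.00 Cr − 330.00 Cr − 4×296.00 Cr = 1,571.00 Cr
  144.00 Cr + 18.78% × (1,571.00 Cr − 1,200.00 Cr) = 144.00 Cr + 18.78% × 371.00 Cr = 213.67 Cr
Solidarity Surcharge: 3.03% × 2,755.00 Cr = 83.48 Cr
Total: 213.67 Cr + 83.48 Cr = 297.15 Cr

297.15 Cr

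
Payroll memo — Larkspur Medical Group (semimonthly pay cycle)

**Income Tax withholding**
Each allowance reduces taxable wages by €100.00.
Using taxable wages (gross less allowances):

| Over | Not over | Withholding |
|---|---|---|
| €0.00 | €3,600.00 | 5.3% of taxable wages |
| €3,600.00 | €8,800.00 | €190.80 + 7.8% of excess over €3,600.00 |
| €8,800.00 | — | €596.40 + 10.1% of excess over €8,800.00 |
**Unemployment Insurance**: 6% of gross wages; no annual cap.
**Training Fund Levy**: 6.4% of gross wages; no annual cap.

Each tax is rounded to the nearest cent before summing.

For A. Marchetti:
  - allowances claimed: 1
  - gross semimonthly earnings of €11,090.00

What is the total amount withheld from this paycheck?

Income Tax: taxable = €11,090.00 − 1×€100.00 = €10,990.00
  €596.40 + 10.1% × (€10,990.00 − €8,800.00) = €596.40 + 10.1% × €2,190.00 = €817.59
Unemployment Insurance: 6% × €11,090.00 = €665.40
Training Fund Levy: 6.4% × €11,090.00 = €709.76
Total: €817.59 + €665.40 + €709.76 = €2,192.75

€2,192.75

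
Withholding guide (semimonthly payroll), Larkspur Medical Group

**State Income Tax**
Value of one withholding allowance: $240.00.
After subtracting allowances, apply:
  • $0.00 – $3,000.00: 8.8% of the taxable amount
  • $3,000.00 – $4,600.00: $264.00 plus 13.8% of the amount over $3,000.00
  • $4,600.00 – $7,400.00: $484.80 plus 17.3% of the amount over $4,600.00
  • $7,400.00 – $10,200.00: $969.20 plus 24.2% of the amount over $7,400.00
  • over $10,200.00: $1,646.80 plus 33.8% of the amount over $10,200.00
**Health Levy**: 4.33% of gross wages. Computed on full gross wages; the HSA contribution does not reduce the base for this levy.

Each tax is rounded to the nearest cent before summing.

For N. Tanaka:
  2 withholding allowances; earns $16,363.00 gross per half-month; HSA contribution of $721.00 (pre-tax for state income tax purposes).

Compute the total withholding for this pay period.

$4,032.48

State Income Tax: taxable = $16,363.00 − $721.00 − 2×$240.00 = $15,162.00
  $1,646.80 + 33.8% × ($15,162.00 − $10,200.00) = $1,646.80 + 33.8% × $4,962.00 = $3,323.96
Health Levy: 4.33% × $16,363.00 = $708.52
Total: $3,323.96 + $708.52 = $4,032.48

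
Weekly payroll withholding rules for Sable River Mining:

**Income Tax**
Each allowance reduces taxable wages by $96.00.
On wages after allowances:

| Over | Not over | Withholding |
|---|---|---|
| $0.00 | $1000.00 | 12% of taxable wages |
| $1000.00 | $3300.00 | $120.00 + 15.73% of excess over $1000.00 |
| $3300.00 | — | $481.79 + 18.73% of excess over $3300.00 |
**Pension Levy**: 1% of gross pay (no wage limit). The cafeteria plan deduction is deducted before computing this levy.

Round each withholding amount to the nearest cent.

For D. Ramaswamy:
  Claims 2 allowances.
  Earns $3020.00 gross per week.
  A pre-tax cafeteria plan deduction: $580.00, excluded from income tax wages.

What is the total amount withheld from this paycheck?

$340.71

Income Tax: taxable = $3020.00 − $580.00 − 2×$96.00 = $2248.00
  $120.00 + 15.73% × ($2248.00 − $1000.00) = $120.00 + 15.73% × $1248.00 = $316.31
Pension Levy: 1% × $2440.00 = $24.40
Total: $316.31 + $24.40 = $340.71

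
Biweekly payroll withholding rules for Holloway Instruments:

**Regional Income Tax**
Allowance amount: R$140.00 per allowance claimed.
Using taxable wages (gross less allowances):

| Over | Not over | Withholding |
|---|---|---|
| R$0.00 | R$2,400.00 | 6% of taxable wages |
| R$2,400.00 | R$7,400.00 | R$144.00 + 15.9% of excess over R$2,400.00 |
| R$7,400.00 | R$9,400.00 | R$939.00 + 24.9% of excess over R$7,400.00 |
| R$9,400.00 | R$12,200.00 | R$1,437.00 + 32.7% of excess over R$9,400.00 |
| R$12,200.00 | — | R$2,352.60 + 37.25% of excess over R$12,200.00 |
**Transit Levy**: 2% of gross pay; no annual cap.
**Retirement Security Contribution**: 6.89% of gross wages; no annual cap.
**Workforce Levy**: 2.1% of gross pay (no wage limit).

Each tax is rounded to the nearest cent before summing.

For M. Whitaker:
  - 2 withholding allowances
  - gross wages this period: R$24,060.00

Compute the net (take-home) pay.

Regional Income Tax: taxable = R$24,060.00 − 2×R$140.00 = R$23,780.00
  R$2,352.60 + 37.25% × (R$23,780.00 − R$12,200.00) = R$2,352.60 + 37.25% × R$11,580.00 = R$6,666.15
Transit Levy: 2% × R$24,060.00 = R$481.20
Retirement Security Contribution: 6.89% × R$24,060.00 = R$1,657.73
Workforce Levy: 2.1% × R$24,060.00 = R$505.26
Total withheld: R$6,666.15 + R$481.20 + R$1,657.73 + R$505.26 = R$9,310.34
Net pay: R$24,060.00 − R$9,310.34 = R$14,749.66

R$14,749.66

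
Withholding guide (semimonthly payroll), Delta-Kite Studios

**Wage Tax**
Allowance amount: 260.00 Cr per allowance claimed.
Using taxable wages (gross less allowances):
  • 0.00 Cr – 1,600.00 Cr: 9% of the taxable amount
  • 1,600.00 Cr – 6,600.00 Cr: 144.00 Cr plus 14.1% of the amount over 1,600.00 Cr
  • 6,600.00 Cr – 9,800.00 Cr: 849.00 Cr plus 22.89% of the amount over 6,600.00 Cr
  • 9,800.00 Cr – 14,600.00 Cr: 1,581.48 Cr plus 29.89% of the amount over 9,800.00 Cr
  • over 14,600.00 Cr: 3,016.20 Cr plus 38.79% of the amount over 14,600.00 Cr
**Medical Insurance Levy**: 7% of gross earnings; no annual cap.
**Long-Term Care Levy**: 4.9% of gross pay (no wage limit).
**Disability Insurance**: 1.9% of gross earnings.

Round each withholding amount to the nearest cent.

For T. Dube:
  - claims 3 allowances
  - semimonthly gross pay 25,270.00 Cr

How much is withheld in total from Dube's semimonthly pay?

Wage Tax: taxable = 25,270.00 Cr − 3×260.00 Cr = 24,490.00 Cr
  3,016.20 Cr + 38.79% × (24,490.00 Cr − 14,600.00 Cr) = 3,016.20 Cr + 38.79% × 9,890.00 Cr = 6,852.53 Cr
Medical Insurance Levy: 7% × 25,270.00 Cr = 1,768.90 Cr
Long-Term Care Levy: 4.9% × 25,270.00 Cr = 1,238.23 Cr
Disability Insurance: 1.9% × 25,270.00 Cr = 480.13 Cr
Total: 6,852.53 Cr + 1,768.90 Cr + 1,238.23 Cr + 480.13 Cr = 10,339.79 Cr

10,339.79 Cr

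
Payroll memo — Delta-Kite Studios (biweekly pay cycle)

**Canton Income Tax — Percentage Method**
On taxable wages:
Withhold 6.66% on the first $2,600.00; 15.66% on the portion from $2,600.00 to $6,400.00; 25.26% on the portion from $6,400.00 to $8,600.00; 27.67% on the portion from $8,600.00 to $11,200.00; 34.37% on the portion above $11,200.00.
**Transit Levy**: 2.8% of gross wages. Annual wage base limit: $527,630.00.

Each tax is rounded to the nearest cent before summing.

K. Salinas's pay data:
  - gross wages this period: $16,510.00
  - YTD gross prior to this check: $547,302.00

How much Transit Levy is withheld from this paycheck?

$0.00

Transit Levy: YTD $547,302.00 ≥ cap $527,630.00 → $0.00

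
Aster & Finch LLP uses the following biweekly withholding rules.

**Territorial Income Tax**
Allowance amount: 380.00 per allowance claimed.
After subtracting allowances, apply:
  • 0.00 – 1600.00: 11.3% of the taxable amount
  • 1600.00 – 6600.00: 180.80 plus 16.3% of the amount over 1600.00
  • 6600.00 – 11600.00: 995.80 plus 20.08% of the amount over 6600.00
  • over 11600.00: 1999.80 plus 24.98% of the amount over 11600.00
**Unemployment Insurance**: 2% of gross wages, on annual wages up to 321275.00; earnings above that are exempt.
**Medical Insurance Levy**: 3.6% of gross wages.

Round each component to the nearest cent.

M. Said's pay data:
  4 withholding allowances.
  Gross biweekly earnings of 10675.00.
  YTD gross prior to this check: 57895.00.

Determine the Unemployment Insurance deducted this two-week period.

213.50

Unemployment Insurance: 2% × 10675.00 = 213.50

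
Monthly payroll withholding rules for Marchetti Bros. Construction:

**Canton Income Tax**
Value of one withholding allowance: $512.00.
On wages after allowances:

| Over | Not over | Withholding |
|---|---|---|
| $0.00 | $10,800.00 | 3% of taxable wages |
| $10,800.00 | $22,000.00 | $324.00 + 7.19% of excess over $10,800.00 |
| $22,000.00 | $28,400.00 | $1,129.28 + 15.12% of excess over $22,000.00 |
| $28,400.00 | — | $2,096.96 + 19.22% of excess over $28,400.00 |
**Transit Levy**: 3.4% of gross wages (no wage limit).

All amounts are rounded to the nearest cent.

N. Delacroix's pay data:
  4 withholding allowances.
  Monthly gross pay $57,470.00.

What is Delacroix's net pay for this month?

$48,225.43

Canton Income Tax: taxable = $57,470.00 − 4×$512.00 = $55,422.00
  $2,096.96 + 19.22% × ($55,422.00 − $28,400.00) = $2,096.96 + 19.22% × $27,022.00 = $7,290.59
Transit Levy: 3.4% × $57,470.00 = $1,953.98
Total withheld: $7,290.59 + $1,953.98 = $9,244.57
Net pay: $57,470.00 − $9,244.57 = $48,225.43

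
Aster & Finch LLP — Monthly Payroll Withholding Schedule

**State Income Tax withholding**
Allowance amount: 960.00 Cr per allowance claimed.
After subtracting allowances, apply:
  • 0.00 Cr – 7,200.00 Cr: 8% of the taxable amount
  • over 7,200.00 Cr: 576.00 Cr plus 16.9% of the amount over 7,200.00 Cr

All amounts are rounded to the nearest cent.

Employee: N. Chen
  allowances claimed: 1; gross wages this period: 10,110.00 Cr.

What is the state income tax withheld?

State Income Tax: taxable = 10,110.00 Cr − 1×960.00 Cr = 9,150.00 Cr
  576.00 Cr + 16.9% × (9,150.00 Cr − 7,200.00 Cr) = 576.00 Cr + 16.9% × 1,950.00 Cr = 905.55 Cr

905.55 Cr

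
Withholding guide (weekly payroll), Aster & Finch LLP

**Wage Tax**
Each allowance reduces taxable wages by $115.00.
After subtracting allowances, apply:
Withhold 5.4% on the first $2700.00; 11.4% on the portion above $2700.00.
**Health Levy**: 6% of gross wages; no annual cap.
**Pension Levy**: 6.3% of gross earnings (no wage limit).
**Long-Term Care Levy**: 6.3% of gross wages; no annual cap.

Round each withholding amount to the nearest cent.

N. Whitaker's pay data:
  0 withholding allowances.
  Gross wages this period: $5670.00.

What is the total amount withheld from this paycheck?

Wage Tax: taxable = $5670.00
  $145.80 + 11.4% × ($5670.00 − $2700.00) = $145.80 + 11.4% × $2970.00 = $484.38
Health Levy: 6% × $5670.00 = $340.20
Pension Levy: 6.3% × $5670.00 = $357.21
Long-Term Care Levy: 6.3% × $5670.00 = $357.21
Total: $484.38 + $340.20 + $357.21 + $357.21 = $1539.00

$1539.00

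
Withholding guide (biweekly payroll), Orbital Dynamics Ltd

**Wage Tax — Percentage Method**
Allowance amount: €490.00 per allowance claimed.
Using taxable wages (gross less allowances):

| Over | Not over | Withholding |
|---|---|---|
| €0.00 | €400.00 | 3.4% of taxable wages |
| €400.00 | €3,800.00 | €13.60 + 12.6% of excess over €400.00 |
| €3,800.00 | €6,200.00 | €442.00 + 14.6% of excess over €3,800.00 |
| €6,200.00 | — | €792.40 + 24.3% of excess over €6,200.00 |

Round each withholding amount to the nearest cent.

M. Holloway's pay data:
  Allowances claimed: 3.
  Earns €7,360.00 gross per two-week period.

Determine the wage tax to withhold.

€747.14

Wage Tax: taxable = €7,360.00 − 3×€490.00 = €5,890.00
  €442.00 + 14.6% × (€5,890.00 − €3,800.00) = €442.00 + 14.6% × €2,090.00 = €747.14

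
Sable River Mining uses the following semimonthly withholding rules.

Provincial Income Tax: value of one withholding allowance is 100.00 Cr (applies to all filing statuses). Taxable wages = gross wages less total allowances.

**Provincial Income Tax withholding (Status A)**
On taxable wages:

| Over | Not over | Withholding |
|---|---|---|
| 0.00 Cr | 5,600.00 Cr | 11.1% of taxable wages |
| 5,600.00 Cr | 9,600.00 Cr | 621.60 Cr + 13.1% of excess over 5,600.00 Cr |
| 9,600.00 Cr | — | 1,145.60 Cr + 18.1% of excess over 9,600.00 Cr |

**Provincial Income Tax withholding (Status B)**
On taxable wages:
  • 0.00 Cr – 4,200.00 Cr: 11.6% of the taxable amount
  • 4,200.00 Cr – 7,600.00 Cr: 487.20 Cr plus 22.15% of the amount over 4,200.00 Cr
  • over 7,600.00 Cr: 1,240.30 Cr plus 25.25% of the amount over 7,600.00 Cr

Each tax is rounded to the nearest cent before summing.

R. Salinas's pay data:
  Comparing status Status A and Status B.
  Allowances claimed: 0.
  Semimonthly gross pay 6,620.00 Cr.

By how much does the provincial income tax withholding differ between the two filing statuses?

Provincial Income Tax (Status A): taxable = 6,620.00 Cr
  621.60 Cr + 13.1% × (6,620.00 Cr − 5,600.00 Cr) = 621.60 Cr + 13.1% × 1,020.00 Cr = 755.22 Cr
Provincial Income Tax (Status B): taxable = 6,620.00 Cr
  487.20 Cr + 22.15% × (6,620.00 Cr − 4,200.00 Cr) = 487.20 Cr + 22.15% × 2,420.00 Cr = 1,023.23 Cr
Difference: |755.22 Cr − 1,023.23 Cr| = 268.01 Cr (higher under Status B)

268.01 Cr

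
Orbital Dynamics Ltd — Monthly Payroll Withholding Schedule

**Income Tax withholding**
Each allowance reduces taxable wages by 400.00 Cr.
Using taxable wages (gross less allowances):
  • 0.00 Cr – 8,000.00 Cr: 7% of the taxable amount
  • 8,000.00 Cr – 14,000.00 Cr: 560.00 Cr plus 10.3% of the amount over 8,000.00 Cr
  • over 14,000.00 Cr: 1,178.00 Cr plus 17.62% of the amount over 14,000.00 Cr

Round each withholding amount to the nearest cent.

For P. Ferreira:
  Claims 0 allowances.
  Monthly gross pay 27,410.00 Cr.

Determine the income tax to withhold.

3,540.84 Cr

Income Tax: taxable = 27,410.00 Cr
  1,178.00 Cr + 17.62% × (27,410.00 Cr − 14,000.00 Cr) = 1,178.00 Cr + 17.62% × 13,410.00 Cr = 3,540.84 Cr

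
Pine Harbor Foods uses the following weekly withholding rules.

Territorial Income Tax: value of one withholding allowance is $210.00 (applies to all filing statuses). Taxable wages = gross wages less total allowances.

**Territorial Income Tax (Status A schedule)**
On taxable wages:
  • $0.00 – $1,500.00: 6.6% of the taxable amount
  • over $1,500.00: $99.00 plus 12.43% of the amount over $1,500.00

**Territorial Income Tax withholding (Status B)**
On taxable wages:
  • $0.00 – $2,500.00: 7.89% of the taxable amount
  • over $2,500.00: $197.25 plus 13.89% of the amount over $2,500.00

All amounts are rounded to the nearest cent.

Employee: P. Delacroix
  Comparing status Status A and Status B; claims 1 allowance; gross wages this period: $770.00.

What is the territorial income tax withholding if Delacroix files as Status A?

$36.96

Territorial Income Tax (Status A): taxable = $770.00 − 1×$210.00 = $560.00
  6.6% × $560.00 = $36.96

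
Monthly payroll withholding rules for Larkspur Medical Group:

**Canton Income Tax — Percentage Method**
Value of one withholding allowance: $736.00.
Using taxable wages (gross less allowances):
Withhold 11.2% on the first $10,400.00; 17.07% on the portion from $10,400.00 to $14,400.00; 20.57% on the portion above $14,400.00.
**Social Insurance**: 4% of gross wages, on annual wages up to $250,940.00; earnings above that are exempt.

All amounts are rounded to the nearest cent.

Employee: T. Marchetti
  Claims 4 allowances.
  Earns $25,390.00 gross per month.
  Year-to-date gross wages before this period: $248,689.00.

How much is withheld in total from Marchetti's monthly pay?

Canton Income Tax: taxable = $25,390.00 − 4×$736.00 = $22,446.00
  $1,847.60 + 20.57% × ($22,446.00 − $14,400.00) = $1,847.60 + 20.57% × $8,046.00 = $3,502.66
Social Insurance: cap $250,940.00 − YTD $248,689.00 = $2,251.00 subject; 4% × $2,251.00 = $90.04
Total: $3,502.66 + $90.04 = $3,592.70

$3,592.70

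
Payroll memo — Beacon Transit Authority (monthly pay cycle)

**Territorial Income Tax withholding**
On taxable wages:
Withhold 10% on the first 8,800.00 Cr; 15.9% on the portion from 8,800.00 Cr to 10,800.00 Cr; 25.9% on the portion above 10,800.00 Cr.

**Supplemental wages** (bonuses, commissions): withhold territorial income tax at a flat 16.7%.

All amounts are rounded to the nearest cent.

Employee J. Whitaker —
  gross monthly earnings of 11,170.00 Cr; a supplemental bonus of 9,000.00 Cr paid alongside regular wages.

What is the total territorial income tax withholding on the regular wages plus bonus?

2,796.83 Cr

Territorial Income Tax: taxable = 11,170.00 Cr
  1,198.00 Cr + 25.9% × (11,170.00 Cr − 10,800.00 Cr) = 1,198.00 Cr + 25.9% × 370.00 Cr = 1,293.83 Cr
Supplemental (16.7% flat on bonus): 16.7% × 9,000.00 Cr = 1,503.00 Cr
Total territorial income tax: 1,293.83 Cr + 1,503.00 Cr = 2,796.83 Cr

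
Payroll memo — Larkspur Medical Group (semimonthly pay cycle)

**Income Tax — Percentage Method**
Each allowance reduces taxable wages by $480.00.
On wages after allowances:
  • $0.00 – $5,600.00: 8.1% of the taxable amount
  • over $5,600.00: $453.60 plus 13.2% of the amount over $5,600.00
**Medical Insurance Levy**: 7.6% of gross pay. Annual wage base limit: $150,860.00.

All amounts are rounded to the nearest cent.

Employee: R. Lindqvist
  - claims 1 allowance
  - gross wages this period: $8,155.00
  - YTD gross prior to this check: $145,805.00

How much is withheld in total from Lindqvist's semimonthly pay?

Income Tax: taxable = $8,155.00 − 1×$480.00 = $7,675.00
  $453.60 + 13.2% × ($7,675.00 − $5,600.00) = $453.60 + 13.2% × $2,075.00 = $727.50
Medical Insurance Levy: cap $150,860.00 − YTD $145,805.00 = $5,055.00 subject; 7.6% × $5,055.00 = $384.18
Total: $727.50 + $384.18 = $1,111.68

$1,111.68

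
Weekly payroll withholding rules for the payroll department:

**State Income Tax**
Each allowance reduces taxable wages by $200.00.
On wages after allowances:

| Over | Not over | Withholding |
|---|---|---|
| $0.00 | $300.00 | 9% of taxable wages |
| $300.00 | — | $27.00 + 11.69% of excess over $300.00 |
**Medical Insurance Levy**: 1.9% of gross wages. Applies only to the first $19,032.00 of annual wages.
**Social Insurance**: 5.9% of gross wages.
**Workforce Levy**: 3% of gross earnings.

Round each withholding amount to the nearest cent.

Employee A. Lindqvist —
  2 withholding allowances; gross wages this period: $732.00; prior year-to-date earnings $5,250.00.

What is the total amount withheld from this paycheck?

$109.80

State Income Tax: taxable = $732.00 − 2×$200.00 = $332.00
  $27.00 + 11.69% × ($332.00 − $300.00) = $27.00 + 11.69% × $32.00 = $30.74
Medical Insurance Levy: 1.9% × $732.00 = $13.91
Social Insurance: 5.9% × $732.00 = $43.19
Workforce Levy: 3% × $732.00 = $21.96
Total: $30.74 + $13.91 + $43.19 + $21.96 = $109.80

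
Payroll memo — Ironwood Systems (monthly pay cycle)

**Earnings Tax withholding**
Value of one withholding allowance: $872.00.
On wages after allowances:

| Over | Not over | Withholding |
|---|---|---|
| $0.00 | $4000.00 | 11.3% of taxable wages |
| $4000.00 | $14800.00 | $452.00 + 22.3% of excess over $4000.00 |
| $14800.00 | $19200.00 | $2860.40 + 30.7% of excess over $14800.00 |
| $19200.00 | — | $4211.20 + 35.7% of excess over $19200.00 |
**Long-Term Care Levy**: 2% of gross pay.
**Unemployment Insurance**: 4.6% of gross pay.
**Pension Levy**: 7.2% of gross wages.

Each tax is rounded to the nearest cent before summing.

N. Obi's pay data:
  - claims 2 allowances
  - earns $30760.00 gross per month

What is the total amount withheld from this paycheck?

Earnings Tax: taxable = $30760.00 − 2×$872.00 = $29016.00
  $4211.20 + 35.7% × ($29016.00 − $19200.00) = $4211.20 + 35.7% × $9816.00 = $7715.51
Long-Term Care Levy: 2% × $30760.00 = $615.20
Unemployment Insurance: 4.6% × $30760.00 = $1414.96
Pension Levy: 7.2% × $30760.00 = $2214.72
Total: $7715.51 + $615.20 + $1414.96 + $2214.72 = $11960.39

$11960.39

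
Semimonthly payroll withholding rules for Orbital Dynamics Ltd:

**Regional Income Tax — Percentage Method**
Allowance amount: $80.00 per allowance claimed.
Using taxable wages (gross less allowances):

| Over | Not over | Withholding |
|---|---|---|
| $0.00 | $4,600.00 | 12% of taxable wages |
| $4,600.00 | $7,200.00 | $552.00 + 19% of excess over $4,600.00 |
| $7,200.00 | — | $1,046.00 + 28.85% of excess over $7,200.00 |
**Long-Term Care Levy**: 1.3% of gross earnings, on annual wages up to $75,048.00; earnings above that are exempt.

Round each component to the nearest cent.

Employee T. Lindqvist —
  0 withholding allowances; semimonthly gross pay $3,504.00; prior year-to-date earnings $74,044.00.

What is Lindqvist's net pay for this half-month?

$3,070.47

Regional Income Tax: taxable = $3,504.00
  12% × $3,504.00 = $420.48
Long-Term Care Levy: cap $75,048.00 − YTD $74,044.00 = $1,004.00 subject; 1.3% × $1,004.00 = $13.05
Total withheld: $420.48 + $13.05 = $433.53
Net pay: $3,504.00 − $433.53 = $3,070.47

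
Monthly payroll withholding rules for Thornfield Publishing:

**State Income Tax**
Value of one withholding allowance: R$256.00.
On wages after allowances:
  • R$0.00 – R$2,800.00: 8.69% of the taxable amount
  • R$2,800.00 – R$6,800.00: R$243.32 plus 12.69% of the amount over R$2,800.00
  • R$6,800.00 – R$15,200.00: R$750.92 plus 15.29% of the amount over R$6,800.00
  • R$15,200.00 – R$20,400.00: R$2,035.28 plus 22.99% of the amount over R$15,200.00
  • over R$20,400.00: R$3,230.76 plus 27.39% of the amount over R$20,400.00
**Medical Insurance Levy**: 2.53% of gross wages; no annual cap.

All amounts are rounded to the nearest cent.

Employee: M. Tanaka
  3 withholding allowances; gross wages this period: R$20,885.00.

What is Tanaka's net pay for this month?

State Income Tax: taxable = R$20,885.00 − 3×R$256.00 = R$20,117.00
  R$2,035.28 + 22.99% × (R$20,117.00 − R$15,200.00) = R$2,035.28 + 22.99% × R$4,917.00 = R$3,165.70
Medical Insurance Levy: 2.53% × R$20,885.00 = R$528.39
Total withheld: R$3,165.70 + R$528.39 = R$3,694.09
Net pay: R$20,885.00 − R$3,694.09 = R$17,190.91

R$17,190.91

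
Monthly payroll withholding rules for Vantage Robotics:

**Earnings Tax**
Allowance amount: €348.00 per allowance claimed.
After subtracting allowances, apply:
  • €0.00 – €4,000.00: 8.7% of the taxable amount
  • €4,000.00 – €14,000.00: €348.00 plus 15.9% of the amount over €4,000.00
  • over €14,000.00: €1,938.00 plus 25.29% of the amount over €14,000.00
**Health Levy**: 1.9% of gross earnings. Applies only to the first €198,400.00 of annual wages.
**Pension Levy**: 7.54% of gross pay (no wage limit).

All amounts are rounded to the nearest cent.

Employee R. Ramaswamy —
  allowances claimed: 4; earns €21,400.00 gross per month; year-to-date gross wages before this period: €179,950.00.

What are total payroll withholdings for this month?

€5,421.53

Earnings Tax: taxable = €21,400.00 − 4×€348.00 = €20,008.00
  €1,938.00 + 25.29% × (€20,008.00 − €14,000.00) = €1,938.00 + 25.29% × €6,008.00 = €3,457.42
Health Levy: cap €198,400.00 − YTD €179,950.00 = €18,450.00 subject; 1.9% × €18,450.00 = €350.55
Pension Levy: 7.54% × €21,400.00 = €1,613.56
Total: €3,457.42 + €350.55 + €1,613.56 = €5,421.53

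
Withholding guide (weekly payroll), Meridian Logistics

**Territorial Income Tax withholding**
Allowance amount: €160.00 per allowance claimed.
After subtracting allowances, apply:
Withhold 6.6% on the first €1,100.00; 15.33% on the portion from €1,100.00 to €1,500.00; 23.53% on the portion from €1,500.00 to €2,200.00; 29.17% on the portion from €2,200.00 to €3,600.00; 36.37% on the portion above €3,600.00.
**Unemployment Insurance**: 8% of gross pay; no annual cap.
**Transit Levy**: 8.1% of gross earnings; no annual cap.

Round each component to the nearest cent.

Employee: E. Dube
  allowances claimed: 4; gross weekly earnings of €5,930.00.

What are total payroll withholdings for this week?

€2,276.39

Territorial Income Tax: taxable = €5,930.00 − 4×€160.00 = €5,290.00
  €707.01 + 36.37% × (€5,290.00 − €3,600.00) = €707.01 + 36.37% × €1,690.00 = €1,321.66
Unemployment Insurance: 8% × €5,930.00 = €474.40
Transit Levy: 8.1% × €5,930.00 = €480.33
Total: €1,321.66 + €474.40 + €480.33 = €2,276.39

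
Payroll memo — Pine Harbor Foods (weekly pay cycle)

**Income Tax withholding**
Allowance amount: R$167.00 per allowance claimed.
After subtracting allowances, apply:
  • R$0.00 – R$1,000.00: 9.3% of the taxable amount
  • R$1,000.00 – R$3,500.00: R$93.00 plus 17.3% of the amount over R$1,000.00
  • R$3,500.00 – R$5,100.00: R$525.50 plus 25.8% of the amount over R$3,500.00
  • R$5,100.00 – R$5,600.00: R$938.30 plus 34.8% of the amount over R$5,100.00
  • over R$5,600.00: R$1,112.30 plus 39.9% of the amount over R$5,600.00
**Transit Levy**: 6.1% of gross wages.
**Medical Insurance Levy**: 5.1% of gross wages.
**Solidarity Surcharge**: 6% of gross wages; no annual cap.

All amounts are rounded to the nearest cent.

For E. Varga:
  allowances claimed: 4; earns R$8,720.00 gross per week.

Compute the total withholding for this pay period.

R$3,590.49

Income Tax: taxable = R$8,720.00 − 4×R$167.00 = R$8,052.00
  R$1,112.30 + 39.9% × (R$8,052.00 − R$5,600.00) = R$1,112.30 + 39.9% × R$2,452.00 = R$2,090.65
Transit Levy: 6.1% × R$8,720.00 = R$531.92
Medical Insurance Levy: 5.1% × R$8,720.00 = R$444.72
Solidarity Surcharge: 6% × R$8,720.00 = R$523.20
Total: R$2,090.65 + R$531.92 + R$444.72 + R$523.20 = R$3,590.49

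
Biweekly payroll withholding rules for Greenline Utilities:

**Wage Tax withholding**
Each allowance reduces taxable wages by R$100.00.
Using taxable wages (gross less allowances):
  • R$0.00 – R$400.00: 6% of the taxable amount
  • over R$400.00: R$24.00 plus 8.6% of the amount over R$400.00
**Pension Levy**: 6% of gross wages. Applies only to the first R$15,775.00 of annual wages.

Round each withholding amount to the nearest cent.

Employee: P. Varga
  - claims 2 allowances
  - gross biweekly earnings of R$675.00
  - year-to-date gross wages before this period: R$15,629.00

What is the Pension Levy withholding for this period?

R$8.76

Pension Levy: cap R$15,775.00 − YTD R$15,629.00 = R$146.00 subject; 6% × R$146.00 = R$8.76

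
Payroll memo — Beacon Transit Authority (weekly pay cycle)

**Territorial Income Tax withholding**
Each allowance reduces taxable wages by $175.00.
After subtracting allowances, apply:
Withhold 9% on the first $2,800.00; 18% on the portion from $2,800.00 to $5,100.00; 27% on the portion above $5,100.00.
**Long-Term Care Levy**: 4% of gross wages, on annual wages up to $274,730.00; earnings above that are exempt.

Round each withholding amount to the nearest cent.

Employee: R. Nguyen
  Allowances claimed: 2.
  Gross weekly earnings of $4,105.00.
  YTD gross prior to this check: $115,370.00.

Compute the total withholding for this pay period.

Territorial Income Tax: taxable = $4,105.00 − 2×$175.00 = $3,755.00
  $252.00 + 18% × ($3,755.00 − $2,800.00) = $252.00 + 18% × $955.00 = $423.90
Long-Term Care Levy: 4% × $4,105.00 = $164.20
Total: $423.90 + $164.20 = $588.10

$588.10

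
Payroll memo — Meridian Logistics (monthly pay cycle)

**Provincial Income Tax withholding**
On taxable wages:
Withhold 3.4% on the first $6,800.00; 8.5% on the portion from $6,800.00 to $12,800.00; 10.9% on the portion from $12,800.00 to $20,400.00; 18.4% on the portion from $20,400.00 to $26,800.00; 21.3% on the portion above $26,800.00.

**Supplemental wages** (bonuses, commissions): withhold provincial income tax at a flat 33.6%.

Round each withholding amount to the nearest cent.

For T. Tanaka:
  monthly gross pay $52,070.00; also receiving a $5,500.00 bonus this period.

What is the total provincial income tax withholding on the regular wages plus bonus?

$9,977.71

Provincial Income Tax: taxable = $52,070.00
  $2,747.20 + 21.3% × ($52,070.00 − $26,800.00) = $2,747.20 + 21.3% × $25,270.00 = $8,129.71
Supplemental (33.6% flat on bonus): 33.6% × $5,500.00 = $1,848.00
Total provincial income tax: $8,129.71 + $1,848.00 = $9,977.71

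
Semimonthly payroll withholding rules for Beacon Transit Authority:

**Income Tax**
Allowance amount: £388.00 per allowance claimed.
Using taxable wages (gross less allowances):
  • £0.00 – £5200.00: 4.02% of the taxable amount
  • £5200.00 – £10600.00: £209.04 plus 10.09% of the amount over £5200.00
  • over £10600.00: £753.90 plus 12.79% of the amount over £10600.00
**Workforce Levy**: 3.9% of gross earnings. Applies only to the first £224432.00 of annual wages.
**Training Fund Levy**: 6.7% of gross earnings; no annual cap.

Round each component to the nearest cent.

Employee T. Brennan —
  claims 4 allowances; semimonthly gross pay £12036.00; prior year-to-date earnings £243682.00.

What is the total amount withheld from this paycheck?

£1548.61

Income Tax: taxable = £12036.00 − 4×£388.00 = £10484.00
  £209.04 + 10.09% × (£10484.00 − £5200.00) = £209.04 + 10.09% × £5284.00 = £742.20
Workforce Levy: YTD £243682.00 ≥ cap £224432.00 → £0.00
Training Fund Levy: 6.7% × £12036.00 = £806.41
Total: £742.20 + £0.00 + £806.41 = £1548.61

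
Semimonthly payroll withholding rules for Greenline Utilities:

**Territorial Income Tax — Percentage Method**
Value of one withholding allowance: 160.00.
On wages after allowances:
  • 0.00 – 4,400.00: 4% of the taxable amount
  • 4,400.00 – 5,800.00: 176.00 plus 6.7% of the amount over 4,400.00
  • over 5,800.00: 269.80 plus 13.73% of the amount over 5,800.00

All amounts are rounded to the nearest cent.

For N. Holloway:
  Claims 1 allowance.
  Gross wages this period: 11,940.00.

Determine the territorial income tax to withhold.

1,090.85

Territorial Income Tax: taxable = 11,940.00 − 1×160.00 = 11,780.00
  269.80 + 13.73% × (11,780.00 − 5,800.00) = 269.80 + 13.73% × 5,980.00 = 1,090.85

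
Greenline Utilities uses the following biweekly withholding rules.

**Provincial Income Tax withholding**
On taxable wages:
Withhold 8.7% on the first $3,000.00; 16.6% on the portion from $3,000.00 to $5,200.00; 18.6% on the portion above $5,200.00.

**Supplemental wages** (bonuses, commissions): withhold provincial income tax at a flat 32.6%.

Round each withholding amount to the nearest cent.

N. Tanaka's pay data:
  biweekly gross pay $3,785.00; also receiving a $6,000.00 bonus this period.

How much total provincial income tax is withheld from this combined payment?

Provincial Income Tax: taxable = $3,785.00
  $261.00 + 16.6% × ($3,785.00 − $3,000.00) = $261.00 + 16.6% × $785.00 = $391.31
Supplemental (32.6% flat on bonus): 32.6% × $6,000.00 = $1,956.00
Total provincial income tax: $391.31 + $1,956.00 = $2,347.31

$2,347.31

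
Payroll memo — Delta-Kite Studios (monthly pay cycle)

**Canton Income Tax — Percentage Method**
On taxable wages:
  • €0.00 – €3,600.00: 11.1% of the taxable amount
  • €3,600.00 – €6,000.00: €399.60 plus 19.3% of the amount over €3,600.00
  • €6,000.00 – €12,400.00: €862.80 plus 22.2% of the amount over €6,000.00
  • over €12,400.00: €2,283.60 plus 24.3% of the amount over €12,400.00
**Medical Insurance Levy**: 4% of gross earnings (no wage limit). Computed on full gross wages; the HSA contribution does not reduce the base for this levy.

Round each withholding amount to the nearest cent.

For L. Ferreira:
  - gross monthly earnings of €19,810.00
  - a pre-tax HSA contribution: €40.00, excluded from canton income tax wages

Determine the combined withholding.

Canton Income Tax: taxable = €19,810.00 − €40.00 = €19,770.00
  €2,283.60 + 24.3% × (€19,770.00 − €12,400.00) = €2,283.60 + 24.3% × €7,370.00 = €4,074.51
Medical Insurance Levy: 4% × €19,810.00 = €792.40
Total: €4,074.51 + €792.40 = €4,866.91

€4,866.91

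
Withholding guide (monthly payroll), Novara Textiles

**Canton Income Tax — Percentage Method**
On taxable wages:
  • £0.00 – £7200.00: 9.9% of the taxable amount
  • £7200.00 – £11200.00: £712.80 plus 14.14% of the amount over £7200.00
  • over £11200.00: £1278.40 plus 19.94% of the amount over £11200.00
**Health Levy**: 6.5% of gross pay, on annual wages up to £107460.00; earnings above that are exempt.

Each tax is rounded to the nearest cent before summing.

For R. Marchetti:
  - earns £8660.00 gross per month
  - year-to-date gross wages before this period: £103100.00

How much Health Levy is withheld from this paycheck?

Health Levy: cap £107460.00 − YTD £103100.00 = £4360.00 subject; 6.5% × £4360.00 = £283.40

£283.40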